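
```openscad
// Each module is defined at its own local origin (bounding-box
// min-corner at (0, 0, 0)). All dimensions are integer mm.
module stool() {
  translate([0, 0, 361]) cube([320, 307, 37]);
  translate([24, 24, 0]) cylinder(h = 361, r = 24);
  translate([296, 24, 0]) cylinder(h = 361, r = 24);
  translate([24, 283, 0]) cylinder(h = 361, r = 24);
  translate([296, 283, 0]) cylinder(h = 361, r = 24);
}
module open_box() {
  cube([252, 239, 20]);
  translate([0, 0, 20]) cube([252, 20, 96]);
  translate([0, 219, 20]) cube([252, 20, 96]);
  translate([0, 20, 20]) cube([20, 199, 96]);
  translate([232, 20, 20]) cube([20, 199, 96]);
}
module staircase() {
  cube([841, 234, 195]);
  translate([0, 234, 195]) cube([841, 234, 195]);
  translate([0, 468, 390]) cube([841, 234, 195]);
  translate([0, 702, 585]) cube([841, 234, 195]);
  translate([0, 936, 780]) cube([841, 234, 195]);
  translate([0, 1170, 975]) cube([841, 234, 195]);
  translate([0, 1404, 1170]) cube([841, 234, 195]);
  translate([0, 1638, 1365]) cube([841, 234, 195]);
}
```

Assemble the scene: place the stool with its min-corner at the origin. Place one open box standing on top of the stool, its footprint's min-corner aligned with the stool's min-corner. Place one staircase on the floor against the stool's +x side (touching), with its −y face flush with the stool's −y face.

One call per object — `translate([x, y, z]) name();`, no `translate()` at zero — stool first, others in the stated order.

stool();
translate([0, 0, 398]) open_box();
translate([320, 0, 0]) staircase();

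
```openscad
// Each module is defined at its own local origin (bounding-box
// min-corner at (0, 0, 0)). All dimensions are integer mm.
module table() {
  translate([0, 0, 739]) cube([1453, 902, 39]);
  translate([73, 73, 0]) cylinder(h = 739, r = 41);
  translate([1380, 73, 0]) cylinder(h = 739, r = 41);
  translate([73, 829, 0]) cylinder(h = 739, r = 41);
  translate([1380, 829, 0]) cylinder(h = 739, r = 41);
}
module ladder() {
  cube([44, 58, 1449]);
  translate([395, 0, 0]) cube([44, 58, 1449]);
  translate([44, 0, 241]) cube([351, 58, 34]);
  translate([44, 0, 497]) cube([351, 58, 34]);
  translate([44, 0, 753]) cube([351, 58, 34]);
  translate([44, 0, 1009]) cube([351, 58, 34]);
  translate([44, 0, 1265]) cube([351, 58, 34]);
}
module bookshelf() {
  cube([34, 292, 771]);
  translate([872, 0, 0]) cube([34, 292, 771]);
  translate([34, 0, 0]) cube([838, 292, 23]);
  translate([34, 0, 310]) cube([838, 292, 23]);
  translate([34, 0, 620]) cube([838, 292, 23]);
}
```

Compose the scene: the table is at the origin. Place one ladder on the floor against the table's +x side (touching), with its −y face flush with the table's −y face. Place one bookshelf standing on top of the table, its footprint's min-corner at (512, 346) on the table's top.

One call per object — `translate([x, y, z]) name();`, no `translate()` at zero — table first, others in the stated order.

table();
translate([1453, 0, 0]) ladder();
translate([512, 346, 778]) bookshelf();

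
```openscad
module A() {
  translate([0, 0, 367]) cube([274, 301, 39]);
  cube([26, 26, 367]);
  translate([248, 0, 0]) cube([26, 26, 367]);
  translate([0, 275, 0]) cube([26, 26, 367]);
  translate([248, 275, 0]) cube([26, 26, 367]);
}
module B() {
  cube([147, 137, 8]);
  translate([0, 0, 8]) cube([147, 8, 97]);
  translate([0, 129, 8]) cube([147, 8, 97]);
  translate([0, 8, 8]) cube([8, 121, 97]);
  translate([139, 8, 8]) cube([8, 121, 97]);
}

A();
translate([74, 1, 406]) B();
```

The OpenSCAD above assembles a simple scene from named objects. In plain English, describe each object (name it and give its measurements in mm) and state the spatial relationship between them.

A is a four-legged stool. The seat is a 274×301×39 mm slab whose top surface is at z = 406 mm; four square legs, each 26×26 mm in cross-section, run from the floor (z = 0) to the underside of the seat, each flush with a corner of the seat.

B is an open-topped rectangular box: outside dimensions 147×137×105 mm, with a uniform wall and base thickness of 8 mm. The base is a full 147×137 slab on the floor; four walls sit on top of the base. The front and back walls (the −y and +y sides) span the full width; the two side walls fit between them.

The open box is on top of the stool.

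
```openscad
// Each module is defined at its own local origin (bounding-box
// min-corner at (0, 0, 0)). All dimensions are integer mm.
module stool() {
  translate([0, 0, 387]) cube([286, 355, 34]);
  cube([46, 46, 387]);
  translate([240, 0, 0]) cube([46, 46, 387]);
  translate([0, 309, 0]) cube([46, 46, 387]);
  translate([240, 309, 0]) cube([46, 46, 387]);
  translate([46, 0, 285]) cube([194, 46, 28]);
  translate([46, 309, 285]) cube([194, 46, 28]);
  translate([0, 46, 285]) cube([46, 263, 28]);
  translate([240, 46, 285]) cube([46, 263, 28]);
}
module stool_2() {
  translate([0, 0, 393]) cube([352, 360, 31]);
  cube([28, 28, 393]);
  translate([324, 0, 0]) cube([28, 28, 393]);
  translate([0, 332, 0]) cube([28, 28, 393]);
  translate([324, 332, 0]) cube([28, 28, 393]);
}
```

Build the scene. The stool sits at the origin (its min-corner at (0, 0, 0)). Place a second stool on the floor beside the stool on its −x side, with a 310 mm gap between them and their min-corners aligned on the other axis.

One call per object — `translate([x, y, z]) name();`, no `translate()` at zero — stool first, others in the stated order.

stool();
translate([-662, 0, 0]) stool_2();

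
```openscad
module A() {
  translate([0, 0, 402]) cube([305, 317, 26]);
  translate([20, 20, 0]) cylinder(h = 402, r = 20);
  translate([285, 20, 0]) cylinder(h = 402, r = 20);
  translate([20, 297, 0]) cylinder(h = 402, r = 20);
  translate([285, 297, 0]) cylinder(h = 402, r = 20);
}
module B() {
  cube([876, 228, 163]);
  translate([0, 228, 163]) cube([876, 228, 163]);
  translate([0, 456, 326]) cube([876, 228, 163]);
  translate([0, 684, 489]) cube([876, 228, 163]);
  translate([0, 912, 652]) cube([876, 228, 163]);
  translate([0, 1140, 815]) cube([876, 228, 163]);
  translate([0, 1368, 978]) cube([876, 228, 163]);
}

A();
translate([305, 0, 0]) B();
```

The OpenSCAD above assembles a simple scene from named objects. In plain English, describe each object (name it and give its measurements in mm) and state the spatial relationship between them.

A is a four-legged stool. The seat is 305×317 mm, 26 mm thick, top at z = 428 mm. It stands on four round legs, each 40 mm in diameter, from z = 0 to the seat underside, each leg's axis is inset half a diameter from the nearest pair of seat edges (so the leg's bounding box is flush with the corner).

B is a straight staircase of 7 solid steps. Each step is 876 mm wide (x), 228 mm deep (y, the going) and 163 mm tall (the rise). The first step rests on the floor; each subsequent step sits one going further in +y and one rise higher in +z, directly behind and above the previous step with no overlap.

The staircase is against the stool's +x side, with their −y faces flush.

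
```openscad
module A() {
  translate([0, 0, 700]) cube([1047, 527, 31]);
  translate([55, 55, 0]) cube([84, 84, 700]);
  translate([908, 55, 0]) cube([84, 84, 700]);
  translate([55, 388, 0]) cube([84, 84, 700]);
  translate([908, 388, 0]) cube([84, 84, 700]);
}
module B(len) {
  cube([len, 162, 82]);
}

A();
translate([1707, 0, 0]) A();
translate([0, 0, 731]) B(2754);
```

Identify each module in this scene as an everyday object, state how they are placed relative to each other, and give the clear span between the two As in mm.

Second table starts at x = 1707; first ends at x = 1047; clear span = 1707 − 1047 = 660 mm.

A is a table. B is a beam. A beam spans the tops of two tables. The clear span between the two tables is 660 mm.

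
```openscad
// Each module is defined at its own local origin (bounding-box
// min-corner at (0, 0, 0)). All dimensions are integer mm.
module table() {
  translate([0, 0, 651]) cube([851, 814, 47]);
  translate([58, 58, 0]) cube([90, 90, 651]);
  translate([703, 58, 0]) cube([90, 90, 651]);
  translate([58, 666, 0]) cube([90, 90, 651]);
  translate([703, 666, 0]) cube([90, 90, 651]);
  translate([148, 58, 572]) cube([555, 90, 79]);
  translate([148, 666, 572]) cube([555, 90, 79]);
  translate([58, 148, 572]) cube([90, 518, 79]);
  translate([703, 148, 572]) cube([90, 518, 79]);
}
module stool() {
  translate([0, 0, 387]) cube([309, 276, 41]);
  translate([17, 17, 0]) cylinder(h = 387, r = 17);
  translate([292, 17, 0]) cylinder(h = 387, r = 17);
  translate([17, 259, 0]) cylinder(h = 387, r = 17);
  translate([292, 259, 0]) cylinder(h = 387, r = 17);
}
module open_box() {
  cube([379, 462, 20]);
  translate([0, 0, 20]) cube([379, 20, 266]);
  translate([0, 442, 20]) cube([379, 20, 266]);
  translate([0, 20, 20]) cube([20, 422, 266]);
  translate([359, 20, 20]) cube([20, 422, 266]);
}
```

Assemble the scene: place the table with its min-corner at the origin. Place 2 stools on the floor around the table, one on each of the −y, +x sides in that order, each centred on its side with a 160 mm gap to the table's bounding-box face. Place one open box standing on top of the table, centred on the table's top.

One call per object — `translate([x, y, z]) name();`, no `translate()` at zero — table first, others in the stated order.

table();
translate([271, -436, 0]) stool();
translate([1011, 269, 0]) stool();
translate([236, 176, 698]) open_box();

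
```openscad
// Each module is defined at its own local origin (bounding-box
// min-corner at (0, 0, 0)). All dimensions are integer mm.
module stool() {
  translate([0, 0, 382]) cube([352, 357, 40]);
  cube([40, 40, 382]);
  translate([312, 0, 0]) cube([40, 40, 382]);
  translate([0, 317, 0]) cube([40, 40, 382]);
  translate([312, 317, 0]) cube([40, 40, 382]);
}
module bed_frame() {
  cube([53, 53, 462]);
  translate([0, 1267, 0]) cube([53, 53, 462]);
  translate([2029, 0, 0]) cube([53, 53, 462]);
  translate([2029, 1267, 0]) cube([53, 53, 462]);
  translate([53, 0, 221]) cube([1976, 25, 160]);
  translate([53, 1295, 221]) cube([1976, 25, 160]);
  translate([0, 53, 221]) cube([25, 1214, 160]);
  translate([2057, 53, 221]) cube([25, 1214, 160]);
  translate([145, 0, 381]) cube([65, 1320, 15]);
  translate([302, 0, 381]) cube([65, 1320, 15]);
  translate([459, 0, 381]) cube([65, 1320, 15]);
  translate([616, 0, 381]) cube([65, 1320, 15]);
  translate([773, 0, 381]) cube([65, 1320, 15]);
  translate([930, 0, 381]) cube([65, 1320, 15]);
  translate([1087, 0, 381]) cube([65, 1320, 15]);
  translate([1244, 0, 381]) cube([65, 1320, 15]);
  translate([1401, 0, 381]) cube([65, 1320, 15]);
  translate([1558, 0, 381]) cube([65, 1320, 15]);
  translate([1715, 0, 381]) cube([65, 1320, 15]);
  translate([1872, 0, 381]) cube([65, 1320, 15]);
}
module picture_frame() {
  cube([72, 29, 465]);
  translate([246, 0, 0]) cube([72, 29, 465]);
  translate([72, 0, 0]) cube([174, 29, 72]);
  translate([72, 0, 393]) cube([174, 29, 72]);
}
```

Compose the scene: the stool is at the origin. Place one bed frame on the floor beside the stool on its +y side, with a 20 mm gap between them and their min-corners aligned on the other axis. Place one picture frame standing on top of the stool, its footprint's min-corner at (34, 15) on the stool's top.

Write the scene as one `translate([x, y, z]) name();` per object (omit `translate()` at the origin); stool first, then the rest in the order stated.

stool();
translate([0, 377, 0]) bed_frame();
translate([34, 15, 422]) picture_frame();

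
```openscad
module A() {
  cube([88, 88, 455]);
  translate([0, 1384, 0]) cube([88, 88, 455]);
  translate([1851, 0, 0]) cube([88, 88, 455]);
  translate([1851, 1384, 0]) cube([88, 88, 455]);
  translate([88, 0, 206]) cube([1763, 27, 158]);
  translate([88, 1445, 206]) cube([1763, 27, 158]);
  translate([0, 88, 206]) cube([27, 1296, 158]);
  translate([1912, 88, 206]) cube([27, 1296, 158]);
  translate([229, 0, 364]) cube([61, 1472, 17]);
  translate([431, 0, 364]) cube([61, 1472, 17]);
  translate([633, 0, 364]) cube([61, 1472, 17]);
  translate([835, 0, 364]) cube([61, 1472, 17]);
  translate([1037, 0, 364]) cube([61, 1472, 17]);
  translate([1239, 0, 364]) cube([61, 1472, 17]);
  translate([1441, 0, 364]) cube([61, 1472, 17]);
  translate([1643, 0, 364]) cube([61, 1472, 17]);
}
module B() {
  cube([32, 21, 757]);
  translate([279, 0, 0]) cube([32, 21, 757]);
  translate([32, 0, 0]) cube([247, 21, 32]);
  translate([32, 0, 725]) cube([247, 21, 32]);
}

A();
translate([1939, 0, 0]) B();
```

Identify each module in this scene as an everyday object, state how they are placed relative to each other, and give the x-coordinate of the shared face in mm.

The bed frame's +x face and the picture frame's −x face are both at x = 1939 mm.

A is a bed frame. B is a picture frame. The picture frame is against the bed frame's +x side, with their −y faces flush. The x-coordinate of the shared face is 1939 mm.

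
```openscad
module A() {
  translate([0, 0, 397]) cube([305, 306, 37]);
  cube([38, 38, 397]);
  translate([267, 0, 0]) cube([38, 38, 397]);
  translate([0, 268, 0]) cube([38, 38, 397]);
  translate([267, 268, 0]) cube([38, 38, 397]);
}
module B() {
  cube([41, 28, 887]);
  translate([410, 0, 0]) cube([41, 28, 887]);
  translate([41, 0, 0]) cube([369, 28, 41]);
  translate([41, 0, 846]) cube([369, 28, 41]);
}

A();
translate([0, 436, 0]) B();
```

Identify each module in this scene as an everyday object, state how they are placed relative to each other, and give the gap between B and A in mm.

The picture frame's nearest face is 130 mm from the stool's +y face.

A is a stool. B is a picture frame. The picture frame is on the floor beside the stool on its +y side. The gap between the picture frame and the stool is 130 mm.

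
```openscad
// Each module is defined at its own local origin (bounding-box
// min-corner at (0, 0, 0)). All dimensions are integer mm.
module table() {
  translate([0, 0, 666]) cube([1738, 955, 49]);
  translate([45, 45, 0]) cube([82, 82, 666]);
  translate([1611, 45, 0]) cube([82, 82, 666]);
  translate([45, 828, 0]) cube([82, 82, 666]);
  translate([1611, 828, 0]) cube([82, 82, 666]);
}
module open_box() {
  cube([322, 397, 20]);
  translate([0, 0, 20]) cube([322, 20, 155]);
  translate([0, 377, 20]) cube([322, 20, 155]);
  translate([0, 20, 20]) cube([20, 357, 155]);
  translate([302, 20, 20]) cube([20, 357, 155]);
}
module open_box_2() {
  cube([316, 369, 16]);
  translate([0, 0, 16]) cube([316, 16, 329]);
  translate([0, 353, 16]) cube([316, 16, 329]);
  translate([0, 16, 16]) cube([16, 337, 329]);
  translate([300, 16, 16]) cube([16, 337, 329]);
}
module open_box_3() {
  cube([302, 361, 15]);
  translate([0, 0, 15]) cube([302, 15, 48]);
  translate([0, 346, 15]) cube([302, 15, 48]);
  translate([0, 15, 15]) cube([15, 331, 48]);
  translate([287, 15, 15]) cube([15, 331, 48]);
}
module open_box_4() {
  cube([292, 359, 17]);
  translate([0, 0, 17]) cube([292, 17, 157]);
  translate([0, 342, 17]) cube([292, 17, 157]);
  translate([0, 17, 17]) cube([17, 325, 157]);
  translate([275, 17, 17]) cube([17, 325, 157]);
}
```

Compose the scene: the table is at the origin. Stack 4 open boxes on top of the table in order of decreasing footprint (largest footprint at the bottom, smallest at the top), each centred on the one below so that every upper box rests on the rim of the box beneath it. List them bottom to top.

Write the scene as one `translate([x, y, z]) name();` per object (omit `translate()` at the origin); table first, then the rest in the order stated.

table();
translate([708, 279, 715]) open_box();
translate([711, 293, 890]) open_box_2();
translate([718, 297, 1235]) open_box_3();
translate([723, 298, 1298]) open_box_4();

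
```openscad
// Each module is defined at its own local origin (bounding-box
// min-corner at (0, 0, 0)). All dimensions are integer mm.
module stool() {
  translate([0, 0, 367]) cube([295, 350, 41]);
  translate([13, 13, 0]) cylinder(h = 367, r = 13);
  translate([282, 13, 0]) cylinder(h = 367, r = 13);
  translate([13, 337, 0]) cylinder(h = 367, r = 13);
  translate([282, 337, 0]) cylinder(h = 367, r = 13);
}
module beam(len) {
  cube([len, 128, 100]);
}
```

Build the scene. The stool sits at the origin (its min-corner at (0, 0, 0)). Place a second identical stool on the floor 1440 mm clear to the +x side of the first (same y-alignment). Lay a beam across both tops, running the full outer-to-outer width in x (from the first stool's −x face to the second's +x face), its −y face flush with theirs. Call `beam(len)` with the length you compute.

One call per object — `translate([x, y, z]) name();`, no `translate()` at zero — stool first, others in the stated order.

stool();
translate([1735, 0, 0]) stool();
translate([0, 0, 408]) beam(2030);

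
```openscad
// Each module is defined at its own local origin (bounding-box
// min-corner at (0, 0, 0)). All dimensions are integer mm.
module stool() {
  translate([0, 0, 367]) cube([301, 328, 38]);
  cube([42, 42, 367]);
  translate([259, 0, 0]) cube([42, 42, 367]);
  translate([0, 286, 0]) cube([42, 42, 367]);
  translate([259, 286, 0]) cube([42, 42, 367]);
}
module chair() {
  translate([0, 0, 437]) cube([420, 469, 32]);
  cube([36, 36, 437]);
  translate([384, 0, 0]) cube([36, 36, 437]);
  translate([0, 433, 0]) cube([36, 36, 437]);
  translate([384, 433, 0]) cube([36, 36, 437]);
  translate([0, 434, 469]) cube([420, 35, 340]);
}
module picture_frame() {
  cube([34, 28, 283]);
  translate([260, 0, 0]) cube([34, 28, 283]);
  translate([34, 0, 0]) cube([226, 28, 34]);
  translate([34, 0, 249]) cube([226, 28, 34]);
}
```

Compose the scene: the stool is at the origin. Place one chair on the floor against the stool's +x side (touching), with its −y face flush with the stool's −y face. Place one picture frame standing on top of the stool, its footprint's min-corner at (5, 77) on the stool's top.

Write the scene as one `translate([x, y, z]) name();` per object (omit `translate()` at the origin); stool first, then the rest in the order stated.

stool();
translate([301, 0, 0]) chair();
translate([5, 77, 405]) picture_frame();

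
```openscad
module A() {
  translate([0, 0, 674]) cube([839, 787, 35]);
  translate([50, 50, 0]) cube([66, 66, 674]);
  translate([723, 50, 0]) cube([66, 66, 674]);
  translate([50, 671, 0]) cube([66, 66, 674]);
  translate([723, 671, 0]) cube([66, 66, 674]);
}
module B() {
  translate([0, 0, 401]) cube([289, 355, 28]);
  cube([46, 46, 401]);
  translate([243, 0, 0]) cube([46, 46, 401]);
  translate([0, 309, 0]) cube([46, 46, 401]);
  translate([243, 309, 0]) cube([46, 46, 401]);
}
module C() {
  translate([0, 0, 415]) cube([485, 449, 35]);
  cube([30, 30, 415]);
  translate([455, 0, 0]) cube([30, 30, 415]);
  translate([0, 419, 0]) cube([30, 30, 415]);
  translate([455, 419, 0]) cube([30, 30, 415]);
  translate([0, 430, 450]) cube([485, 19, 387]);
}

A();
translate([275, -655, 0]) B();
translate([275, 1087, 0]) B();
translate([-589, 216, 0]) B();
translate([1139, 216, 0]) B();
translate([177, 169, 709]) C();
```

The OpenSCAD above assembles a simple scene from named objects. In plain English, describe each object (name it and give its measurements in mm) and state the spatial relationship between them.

A is a table: top 839 mm (x) × 787 mm (y), 35 mm thick, upper face at z = 709 mm, on four 66×66 mm square legs, each inset 50 mm from the nearest pair of top edges, running from z = 0 to the bottom of the top.

B is a four-legged stool. The seat is 289×355 mm, 28 mm thick, top at z = 429 mm. It stands on four square legs, each 46×46 mm in cross-section, from z = 0 to the seat underside, each flush with a corner of the seat.

C is a chair. The seat is a 485×449×35 mm slab with its top at z = 450 mm, on four 30×30 mm corner legs (flush with the seat edges, standing on z = 0). A flat backrest 19 mm thick, 387 mm tall, spans the full seat width and rises from the seat top along its +y edge, rear face flush with the rear of the seat.

Four stools sit around the table at the −y, +y, −x, +x sides. The chair is on top of the table, centred.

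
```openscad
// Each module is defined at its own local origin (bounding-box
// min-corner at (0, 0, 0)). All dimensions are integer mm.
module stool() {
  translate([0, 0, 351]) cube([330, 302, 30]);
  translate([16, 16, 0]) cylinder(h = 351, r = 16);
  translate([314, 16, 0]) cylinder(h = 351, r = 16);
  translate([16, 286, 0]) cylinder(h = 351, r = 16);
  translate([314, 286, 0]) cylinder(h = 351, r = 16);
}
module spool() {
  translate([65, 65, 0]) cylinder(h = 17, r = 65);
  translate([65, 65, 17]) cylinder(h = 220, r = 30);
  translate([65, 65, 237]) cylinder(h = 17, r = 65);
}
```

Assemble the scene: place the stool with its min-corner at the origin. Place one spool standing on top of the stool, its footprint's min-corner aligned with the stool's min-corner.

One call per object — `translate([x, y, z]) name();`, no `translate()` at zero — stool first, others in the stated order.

stool();
translate([0, 0, 381]) spool();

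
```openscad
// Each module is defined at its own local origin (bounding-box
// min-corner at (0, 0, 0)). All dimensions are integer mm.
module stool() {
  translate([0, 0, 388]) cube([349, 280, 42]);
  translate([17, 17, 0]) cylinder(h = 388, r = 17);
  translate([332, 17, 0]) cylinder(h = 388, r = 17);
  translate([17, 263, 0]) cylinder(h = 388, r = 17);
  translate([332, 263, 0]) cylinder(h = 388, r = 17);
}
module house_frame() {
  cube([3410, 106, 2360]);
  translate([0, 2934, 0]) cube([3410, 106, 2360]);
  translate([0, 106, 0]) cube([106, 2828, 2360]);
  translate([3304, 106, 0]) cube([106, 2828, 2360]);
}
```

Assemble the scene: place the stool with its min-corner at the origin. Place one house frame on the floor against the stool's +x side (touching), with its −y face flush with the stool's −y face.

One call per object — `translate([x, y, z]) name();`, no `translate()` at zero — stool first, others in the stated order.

stool();
translate([349, 0, 0]) house_frame();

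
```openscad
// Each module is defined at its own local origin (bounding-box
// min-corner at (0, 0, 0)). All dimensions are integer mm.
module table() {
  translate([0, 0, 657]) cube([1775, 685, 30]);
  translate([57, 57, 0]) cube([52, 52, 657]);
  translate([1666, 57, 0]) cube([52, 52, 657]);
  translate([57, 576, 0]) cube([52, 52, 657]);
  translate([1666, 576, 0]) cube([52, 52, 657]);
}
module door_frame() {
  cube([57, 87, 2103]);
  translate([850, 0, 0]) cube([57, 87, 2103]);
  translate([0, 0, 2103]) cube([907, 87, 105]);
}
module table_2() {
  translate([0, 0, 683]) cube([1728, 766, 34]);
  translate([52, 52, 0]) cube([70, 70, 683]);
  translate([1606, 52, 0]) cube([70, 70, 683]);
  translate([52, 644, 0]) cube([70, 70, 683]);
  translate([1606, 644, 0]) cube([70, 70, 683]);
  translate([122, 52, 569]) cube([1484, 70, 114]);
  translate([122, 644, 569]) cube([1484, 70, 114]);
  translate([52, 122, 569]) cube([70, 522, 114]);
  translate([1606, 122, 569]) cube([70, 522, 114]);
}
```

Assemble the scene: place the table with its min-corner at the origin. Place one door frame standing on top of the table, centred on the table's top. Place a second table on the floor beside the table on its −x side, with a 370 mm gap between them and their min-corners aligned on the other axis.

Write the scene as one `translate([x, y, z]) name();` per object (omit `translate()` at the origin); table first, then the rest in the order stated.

table();
translate([434, 299, 687]) door_frame();
translate([-2098, 0, 0]) table_2();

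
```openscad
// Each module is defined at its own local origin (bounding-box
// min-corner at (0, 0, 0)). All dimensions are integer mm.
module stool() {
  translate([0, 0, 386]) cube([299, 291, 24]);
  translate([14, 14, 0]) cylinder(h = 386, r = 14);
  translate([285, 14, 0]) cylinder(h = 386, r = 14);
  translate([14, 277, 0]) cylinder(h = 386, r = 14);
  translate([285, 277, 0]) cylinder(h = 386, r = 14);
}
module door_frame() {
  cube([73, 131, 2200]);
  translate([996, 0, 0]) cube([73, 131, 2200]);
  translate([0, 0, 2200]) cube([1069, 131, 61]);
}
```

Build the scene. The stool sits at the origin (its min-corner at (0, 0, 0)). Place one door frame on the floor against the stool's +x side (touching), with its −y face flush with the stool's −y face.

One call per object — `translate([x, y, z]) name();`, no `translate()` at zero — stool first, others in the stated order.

stool();
translate([299, 0, 0]) door_frame();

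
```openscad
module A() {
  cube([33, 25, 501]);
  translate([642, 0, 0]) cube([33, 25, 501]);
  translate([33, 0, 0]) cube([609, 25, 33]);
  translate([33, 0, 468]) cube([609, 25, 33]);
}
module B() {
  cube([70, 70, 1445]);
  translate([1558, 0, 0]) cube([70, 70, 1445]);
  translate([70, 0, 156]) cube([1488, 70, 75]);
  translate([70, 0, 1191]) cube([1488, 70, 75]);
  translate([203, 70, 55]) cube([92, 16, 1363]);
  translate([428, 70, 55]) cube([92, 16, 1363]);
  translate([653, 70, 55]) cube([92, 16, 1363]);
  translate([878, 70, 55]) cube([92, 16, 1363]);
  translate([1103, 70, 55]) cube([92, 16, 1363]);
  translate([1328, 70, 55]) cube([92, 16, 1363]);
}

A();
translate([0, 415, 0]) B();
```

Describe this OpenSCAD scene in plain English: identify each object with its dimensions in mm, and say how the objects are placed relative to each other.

A is a rectangular picture frame lying in the x–z plane (depth along y). The opening is 609 mm wide (x) by 435 mm tall (z), surrounded by a border 33 mm wide on all four sides. The frame is 25 mm deep and is made of two full-height vertical stiles with two horizontal rails fitted between them.

B is a fence section. Two 70×70 mm posts, 1445 mm tall, stand on the floor with a clear span of 1488 mm between their inner faces. Two horizontal rails of 70×75 mm section span the gap between the posts with their undersides at z = 156 mm and z = 1191 mm, flush with the posts' −y face. 6 pickets, each 92 mm wide, 16 mm thick and 1363 mm tall, are fixed to the +y face of the rails with their bottoms at z = 55 mm, evenly spaced across the span with equal gaps (rounded down to the nearest mm) at the −x end and between each pair — any rounding remainder accumulates at the +x end.

The fence section is on the floor beside the picture frame on its +y side.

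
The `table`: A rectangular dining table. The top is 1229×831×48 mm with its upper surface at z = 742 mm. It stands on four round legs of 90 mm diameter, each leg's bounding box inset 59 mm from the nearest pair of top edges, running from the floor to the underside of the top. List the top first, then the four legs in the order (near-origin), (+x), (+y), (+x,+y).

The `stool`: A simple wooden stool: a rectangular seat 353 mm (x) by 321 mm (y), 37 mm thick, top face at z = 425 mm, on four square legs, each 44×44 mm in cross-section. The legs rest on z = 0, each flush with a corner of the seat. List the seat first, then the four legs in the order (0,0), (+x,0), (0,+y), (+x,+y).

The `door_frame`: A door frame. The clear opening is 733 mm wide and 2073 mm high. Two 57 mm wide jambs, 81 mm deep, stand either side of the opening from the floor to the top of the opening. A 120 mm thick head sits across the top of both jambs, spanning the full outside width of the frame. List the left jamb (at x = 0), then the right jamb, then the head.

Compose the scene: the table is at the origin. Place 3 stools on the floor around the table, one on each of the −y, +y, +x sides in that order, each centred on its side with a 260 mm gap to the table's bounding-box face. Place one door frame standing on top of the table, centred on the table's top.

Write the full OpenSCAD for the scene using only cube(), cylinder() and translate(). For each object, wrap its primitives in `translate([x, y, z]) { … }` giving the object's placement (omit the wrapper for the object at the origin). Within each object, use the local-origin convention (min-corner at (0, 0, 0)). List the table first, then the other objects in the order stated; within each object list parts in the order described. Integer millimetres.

translate([0, 0, 694]) cube([1229, 831, 48]);
translate([104, 104, 0]) cylinder(h = 694, r = 45);
translate([1125, 104, 0]) cylinder(h = 694, r = 45);
translate([104, 727, 0]) cylinder(h = 694, r = 45);
translate([1125, 727, 0]) cylinder(h = 694, r = 45);
translate([438, -581, 0]) {
  translate([0, 0, 388]) cube([353, 321, 37]);
  cube([44, 44, 388]);
  translate([309, 0, 0]) cube([44, 44, 388]);
  translate([0, 277, 0]) cube([44, 44, 388]);
  translate([309, 277, 0]) cube([44, 44, 388]);
}
translate([438, 1091, 0]) {
  translate([0, 0, 388]) cube([353, 321, 37]);
  cube([44, 44, 388]);
  translate([309, 0, 0]) cube([44, 44, 388]);
  translate([0, 277, 0]) cube([44, 44, 388]);
  translate([309, 277, 0]) cube([44, 44, 388]);
}
translate([1489, 255, 0]) {
  translate([0, 0, 388]) cube([353, 321, 37]);
  cube([44, 44, 388]);
  translate([309, 0, 0]) cube([44, 44, 388]);
  translate([0, 277, 0]) cube([44, 44, 388]);
  translate([309, 277, 0]) cube([44, 44, 388]);
}
translate([191, 375, 742]) {
  cube([57, 81, 2073]);
  translate([790, 0, 0]) cube([57, 81, 2073]);
  translate([0, 0, 2073]) cube([847, 81, 120]);
}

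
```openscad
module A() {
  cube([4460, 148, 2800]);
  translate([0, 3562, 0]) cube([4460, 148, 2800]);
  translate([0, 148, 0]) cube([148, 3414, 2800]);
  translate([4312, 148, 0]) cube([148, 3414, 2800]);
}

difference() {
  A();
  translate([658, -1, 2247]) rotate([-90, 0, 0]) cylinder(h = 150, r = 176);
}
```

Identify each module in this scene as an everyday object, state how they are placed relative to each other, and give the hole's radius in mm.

A is a house frame. The house frame has a circular hole through its front wall. The hole's radius is 176 mm.

The subtracted cylinder has r = 176 mm.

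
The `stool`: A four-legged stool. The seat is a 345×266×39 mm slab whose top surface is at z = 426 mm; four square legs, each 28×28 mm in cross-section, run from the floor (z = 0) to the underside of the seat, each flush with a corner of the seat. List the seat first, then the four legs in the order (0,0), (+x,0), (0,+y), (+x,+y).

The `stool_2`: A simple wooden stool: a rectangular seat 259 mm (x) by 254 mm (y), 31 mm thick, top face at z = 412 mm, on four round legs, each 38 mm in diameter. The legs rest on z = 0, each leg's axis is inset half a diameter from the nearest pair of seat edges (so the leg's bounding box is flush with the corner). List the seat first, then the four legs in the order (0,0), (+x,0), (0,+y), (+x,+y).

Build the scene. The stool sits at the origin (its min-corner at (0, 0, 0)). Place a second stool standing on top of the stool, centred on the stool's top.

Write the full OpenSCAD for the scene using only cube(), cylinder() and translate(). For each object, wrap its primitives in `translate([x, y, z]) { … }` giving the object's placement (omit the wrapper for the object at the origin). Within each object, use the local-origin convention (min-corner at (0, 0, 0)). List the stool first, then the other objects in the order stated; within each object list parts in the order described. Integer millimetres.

translate([0, 0, 387]) cube([345, 266, 39]);
cube([28, 28, 387]);
translate([317, 0, 0]) cube([28, 28, 387]);
translate([0, 238, 0]) cube([28, 28, 387]);
translate([317, 238, 0]) cube([28, 28, 387]);
translate([43, 6, 426]) {
  translate([0, 0, 381]) cube([259, 254, 31]);
  translate([19, 19, 0]) cylinder(h = 381, r = 19);
  translate([240, 19, 0]) cylinder(h = 381, r = 19);
  translate([19, 235, 0]) cylinder(h = 381, r = 19);
  translate([240, 235, 0]) cylinder(h = 381, r = 19);
}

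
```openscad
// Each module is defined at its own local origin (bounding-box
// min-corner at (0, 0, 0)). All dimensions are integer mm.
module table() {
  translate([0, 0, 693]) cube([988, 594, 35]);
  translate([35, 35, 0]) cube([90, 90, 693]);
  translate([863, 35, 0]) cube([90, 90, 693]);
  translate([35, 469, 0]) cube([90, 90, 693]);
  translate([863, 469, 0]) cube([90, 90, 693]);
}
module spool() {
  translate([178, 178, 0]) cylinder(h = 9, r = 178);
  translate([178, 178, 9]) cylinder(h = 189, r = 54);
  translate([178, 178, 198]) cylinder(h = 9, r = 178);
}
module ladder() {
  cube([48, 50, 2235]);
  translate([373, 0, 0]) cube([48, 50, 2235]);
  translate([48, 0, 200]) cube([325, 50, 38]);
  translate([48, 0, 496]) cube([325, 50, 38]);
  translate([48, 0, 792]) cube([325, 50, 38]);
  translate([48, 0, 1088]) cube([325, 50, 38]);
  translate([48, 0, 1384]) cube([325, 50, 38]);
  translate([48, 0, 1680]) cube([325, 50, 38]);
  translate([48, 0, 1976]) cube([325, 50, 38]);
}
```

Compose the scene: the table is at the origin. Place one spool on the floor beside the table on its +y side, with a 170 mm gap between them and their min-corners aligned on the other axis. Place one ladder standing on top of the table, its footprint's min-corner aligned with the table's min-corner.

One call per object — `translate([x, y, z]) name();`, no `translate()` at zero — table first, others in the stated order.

table();
translate([0, 764, 0]) spool();
translate([0, 0, 728]) ladder();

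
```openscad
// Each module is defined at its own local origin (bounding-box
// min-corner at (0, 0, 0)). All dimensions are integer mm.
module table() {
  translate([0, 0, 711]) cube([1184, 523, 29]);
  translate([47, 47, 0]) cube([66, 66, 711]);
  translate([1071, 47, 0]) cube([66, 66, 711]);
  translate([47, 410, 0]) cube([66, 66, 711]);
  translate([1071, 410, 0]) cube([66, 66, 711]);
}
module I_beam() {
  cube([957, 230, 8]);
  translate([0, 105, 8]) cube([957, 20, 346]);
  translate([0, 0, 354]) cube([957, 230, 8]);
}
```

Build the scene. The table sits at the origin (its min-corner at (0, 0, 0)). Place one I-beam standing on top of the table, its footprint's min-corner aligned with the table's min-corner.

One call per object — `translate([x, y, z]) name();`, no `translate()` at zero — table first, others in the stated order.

table();
translate([0, 0, 740]) I_beam();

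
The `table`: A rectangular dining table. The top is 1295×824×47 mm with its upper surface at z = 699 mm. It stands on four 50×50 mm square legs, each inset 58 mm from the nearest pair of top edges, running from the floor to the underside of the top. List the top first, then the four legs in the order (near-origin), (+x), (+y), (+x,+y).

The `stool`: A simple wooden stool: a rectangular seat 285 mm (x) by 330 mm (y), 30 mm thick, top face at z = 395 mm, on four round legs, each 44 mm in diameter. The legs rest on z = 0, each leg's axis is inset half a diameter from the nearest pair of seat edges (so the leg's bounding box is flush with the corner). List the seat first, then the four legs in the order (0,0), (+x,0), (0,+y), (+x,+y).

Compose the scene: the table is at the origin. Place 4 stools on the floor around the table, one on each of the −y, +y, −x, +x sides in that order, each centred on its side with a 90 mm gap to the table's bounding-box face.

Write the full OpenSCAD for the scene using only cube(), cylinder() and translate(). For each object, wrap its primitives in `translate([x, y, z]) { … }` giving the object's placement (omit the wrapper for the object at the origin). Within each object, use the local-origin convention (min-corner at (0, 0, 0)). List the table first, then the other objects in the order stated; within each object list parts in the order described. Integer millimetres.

translate([0, 0, 652]) cube([1295, 824, 47]);
translate([58, 58, 0]) cube([50, 50, 652]);
translate([1187, 58, 0]) cube([50, 50, 652]);
translate([58, 716, 0]) cube([50, 50, 652]);
translate([1187, 716, 0]) cube([50, 50, 652]);
translate([505, -420, 0]) {
  translate([0, 0, 365]) cube([285, 330, 30]);
  translate([22, 22, 0]) cylinder(h = 365, r = 22);
  translate([263, 22, 0]) cylinder(h = 365, r = 22);
  translate([22, 308, 0]) cylinder(h = 365, r = 22);
  translate([263, 308, 0]) cylinder(h = 365, r = 22);
}
translate([505, 914, 0]) {
  translate([0, 0, 365]) cube([285, 330, 30]);
  translate([22, 22, 0]) cylinder(h = 365, r = 22);
  translate([263, 22, 0]) cylinder(h = 365, r = 22);
  translate([22, 308, 0]) cylinder(h = 365, r = 22);
  translate([263, 308, 0]) cylinder(h = 365, r = 22);
}
translate([-375, 247, 0]) {
  translate([0, 0, 365]) cube([285, 330, 30]);
  translate([22, 22, 0]) cylinder(h = 365, r = 22);
  translate([263, 22, 0]) cylinder(h = 365, r = 22);
  translate([22, 308, 0]) cylinder(h = 365, r = 22);
  translate([263, 308, 0]) cylinder(h = 365, r = 22);
}
translate([1385, 247, 0]) {
  translate([0, 0, 365]) cube([285, 330, 30]);
  translate([22, 22, 0]) cylinder(h = 365, r = 22);
  translate([263, 22, 0]) cylinder(h = 365, r = 22);
  translate([22, 308, 0]) cylinder(h = 365, r = 22);
  translate([263, 308, 0]) cylinder(h = 365, r = 22);
}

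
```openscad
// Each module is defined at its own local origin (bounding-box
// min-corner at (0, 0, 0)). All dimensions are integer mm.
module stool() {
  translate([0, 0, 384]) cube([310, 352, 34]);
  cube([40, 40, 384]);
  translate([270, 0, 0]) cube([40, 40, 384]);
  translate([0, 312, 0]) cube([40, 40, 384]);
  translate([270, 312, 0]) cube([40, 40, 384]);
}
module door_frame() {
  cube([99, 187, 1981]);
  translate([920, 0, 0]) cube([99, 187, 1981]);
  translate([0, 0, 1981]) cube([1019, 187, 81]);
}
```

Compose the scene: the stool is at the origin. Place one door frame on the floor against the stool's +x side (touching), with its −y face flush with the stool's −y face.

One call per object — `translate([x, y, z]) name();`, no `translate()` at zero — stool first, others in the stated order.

stool();
translate([310, 0, 0]) door_frame();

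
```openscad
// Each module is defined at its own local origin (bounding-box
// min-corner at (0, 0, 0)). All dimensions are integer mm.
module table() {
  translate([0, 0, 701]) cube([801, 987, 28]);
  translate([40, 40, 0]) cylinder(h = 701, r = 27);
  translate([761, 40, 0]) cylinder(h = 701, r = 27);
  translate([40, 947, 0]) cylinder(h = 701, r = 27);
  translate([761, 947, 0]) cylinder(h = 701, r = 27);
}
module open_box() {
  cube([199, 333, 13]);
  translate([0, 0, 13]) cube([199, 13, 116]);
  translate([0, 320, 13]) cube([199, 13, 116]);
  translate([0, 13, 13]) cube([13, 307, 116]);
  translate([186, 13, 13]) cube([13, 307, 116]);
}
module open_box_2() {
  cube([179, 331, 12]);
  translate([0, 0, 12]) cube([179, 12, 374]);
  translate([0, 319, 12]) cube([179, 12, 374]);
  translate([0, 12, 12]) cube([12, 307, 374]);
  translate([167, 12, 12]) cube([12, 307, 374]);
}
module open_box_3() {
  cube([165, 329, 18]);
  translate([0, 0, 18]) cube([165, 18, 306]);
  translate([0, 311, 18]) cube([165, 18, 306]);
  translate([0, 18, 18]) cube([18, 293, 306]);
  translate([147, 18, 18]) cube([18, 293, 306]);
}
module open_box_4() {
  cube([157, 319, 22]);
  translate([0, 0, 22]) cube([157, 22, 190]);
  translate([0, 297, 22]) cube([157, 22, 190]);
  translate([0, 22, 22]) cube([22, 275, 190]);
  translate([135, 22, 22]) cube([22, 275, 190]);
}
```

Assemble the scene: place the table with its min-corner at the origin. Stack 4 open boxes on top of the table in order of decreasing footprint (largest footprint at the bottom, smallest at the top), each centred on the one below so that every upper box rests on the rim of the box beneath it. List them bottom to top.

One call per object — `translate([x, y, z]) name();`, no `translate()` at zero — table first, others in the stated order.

table();
translate([301, 327, 729]) open_box();
translate([311, 328, 858]) open_box_2();
translate([318, 329, 1244]) open_box_3();
translate([322, 334, 1568]) open_box_4();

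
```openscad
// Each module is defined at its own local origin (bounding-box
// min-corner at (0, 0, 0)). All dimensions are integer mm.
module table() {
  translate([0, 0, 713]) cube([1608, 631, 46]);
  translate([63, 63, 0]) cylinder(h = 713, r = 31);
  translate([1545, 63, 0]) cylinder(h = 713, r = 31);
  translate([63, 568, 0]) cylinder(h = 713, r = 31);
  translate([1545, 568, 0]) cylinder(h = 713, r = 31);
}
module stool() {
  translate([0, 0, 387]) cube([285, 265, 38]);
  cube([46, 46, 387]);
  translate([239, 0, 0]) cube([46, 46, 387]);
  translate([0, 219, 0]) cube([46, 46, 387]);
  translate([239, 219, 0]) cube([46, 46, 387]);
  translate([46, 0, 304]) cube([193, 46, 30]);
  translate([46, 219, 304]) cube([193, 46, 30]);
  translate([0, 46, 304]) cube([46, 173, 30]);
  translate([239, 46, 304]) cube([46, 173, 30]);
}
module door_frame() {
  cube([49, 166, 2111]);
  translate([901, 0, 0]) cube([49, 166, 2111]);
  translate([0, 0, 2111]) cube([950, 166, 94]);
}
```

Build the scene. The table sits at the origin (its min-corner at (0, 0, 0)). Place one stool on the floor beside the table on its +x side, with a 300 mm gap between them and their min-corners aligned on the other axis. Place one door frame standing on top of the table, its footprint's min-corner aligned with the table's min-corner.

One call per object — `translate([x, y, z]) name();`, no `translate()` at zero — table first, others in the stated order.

table();
translate([1908, 0, 0]) stool();
translate([0, 0, 759]) door_frame();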